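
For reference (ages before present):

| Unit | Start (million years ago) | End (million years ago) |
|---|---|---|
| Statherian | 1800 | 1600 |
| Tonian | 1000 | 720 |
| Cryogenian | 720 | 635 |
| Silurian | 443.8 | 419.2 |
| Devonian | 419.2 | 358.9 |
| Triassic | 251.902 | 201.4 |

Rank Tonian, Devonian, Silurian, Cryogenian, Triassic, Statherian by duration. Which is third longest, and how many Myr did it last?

Cryogenian, 85 million years

Start − end for each: Tonian 1000 − 720 = 280; Devonian 419.2 − 358.9 = 60.3; Silurian 443.8 − 419.2 = 24.6; Cryogenian 720 − 635 = 85; Triassic 251.902 − 201.4 = 50.502; Statherian 1800 − 1600 = 200.
Ranking these from longest: Tonian > Statherian > Cryogenian > Devonian > Triassic > Silurian.
Position 3 in that ranking is Cryogenian, which lasted 85 Myr.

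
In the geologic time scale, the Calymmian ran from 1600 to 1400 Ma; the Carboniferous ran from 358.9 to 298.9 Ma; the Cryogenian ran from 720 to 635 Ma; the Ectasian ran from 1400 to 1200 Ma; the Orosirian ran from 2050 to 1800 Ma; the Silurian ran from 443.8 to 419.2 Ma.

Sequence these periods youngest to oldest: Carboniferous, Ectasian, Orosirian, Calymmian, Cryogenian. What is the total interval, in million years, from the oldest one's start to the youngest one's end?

Carboniferous, Cryogenian, Ectasian, Calymmian, Orosirian; total span 1751.1 Myr

From the excerpt: Carboniferous 358.9–298.9; Ectasian 1400–1200; Orosirian 2050–1800; Calymmian 1600–1400; Cryogenian 720–635 (Ma).
Larger Ma is earlier, so the oldest is Orosirian and the youngest is Carboniferous; youngest to oldest: Carboniferous, Cryogenian, Ectasian, Calymmian, Orosirian.
Oldest start 2050 minus youngest end 298.9 gives 1751.1 Myr overall.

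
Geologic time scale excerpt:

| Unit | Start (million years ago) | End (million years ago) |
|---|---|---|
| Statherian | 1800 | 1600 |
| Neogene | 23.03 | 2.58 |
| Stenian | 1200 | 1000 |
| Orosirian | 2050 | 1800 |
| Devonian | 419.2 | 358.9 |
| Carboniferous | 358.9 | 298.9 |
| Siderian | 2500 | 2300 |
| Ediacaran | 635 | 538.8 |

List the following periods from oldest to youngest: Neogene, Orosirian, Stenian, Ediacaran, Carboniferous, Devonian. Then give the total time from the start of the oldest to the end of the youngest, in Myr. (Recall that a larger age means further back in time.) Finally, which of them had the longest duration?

Orosirian → Stenian → Ediacaran → Devonian → Carboniferous → Neogene; total span 2047.42 Myr; longest is Orosirian

Start ages (Ma): Orosirian 2050, Stenian 1200, Ediacaran 635, Devonian 419.2, Carboniferous 358.9, Neogene 23.03.
Ordered oldest to youngest: Orosirian, Stenian, Ediacaran, Devonian, Carboniferous, Neogene.
Span = 2050 − 2.58 = 2047.42 Myr.
Durations: Orosirian 250, Carboniferous 60, Ediacaran 96.2, Devonian 60.3, Neogene 20.45, Stenian 200 → longest is Orosirian (250 Myr).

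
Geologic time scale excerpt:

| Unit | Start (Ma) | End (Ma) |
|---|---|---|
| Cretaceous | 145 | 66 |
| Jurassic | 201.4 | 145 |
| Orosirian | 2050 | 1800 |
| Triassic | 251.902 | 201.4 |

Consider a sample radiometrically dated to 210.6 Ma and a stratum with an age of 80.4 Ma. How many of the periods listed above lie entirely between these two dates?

210.6 Ma sits inside the Triassic (251.902–201.4) and 80.4 Ma inside the Cretaceous (145–66); neither of those is wholly between the two dates.
The listed periods lying completely between them are Jurassic — 1 in all.

1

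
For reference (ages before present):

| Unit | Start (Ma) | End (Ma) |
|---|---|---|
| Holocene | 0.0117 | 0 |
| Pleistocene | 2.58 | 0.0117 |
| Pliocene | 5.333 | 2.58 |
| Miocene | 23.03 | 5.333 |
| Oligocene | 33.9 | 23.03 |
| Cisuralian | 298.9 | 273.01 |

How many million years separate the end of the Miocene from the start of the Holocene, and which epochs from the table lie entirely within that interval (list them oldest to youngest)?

5.3213 million years; Pliocene, Pleistocene

End of Miocene = 5.333 Ma; start of Holocene = 0.0117 Ma.
Gap = 5.333 − 0.0117 = 5.3213 Myr.
Epochs wholly inside 5.333–0.0117 Ma: Pliocene (5.333–2.58), Pleistocene (2.58–0.0117).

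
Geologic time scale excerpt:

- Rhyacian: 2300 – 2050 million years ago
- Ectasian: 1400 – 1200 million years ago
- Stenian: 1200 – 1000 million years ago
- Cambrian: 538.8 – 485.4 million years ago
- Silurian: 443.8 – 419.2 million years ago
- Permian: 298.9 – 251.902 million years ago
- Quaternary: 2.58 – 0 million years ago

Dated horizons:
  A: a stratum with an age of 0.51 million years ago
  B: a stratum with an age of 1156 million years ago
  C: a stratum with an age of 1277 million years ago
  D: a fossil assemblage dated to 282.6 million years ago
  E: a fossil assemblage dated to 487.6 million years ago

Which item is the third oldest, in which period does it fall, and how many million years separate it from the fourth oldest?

Sorted oldest-first by Ma: C (1277), B (1156), E (487.6), D (282.6), A (0.51).
The third oldest is E at 487.6 Ma, which lies in 538.8–485.4 Ma: the Cambrian.
The fourth oldest is D at 282.6 Ma; separation = |487.6 − 282.6| = 205 Myr.

E, in the Cambrian; 205 million years to D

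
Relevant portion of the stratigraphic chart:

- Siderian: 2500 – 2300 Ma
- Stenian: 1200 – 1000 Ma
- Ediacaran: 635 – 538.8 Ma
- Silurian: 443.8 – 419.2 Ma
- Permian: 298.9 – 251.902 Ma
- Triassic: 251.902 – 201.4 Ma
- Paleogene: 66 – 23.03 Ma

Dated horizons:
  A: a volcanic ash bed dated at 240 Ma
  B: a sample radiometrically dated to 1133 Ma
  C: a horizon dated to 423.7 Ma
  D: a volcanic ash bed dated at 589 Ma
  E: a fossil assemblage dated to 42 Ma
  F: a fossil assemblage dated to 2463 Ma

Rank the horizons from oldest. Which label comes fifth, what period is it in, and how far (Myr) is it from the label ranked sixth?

A, in the Triassic; 198 million years to E

Larger Ma means older, so oldest first: F 2463 > B 1133 > D 589 > C 423.7 > A 240 > E 42.
Counting 5 along gives A (240 Ma); the excerpt puts that inside the Triassic, 251.902–201.4 Ma.
Next in line is E (42 Ma), and 240 − 42 = 198 Myr.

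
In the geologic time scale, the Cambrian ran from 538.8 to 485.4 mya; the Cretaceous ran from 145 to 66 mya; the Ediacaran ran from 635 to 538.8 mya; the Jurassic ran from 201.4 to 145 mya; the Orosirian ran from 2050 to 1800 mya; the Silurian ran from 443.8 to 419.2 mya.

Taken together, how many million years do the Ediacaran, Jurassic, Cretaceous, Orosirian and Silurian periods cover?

Duration is start − end for each: (635 − 538.8) + (201.4 − 145) + (145 − 66) + (2050 − 1800) + (443.8 − 419.2).
That is 96.2 + 56.4 + 79 + 250 + 24.6, which totals 506.2 million years.

506.2 million years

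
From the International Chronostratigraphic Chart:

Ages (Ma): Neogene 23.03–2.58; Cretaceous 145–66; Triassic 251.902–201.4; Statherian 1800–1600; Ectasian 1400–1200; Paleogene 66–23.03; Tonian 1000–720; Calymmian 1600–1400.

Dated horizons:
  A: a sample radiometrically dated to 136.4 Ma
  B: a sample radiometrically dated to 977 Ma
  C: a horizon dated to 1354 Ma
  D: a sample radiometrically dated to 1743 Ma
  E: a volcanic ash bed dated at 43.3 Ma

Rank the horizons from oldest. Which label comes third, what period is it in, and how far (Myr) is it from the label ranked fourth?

B, in the Tonian; 840.6 million years to A

Sorted oldest-first by Ma: D (1743), C (1354), B (977), A (136.4), E (43.3).
The third oldest is B at 977 Ma, which lies in 1000–720 Ma: the Tonian.
The fourth oldest is A at 136.4 Ma; separation = |977 − 136.4| = 840.6 Myr.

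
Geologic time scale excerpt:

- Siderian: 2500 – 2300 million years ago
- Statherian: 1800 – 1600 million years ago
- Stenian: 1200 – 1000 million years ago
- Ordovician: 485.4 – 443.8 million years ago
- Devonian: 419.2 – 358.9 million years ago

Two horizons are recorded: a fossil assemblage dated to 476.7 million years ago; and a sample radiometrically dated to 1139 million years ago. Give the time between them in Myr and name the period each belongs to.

Elapsed time: 1139 − 476.7 = 662.3 Myr.
476.7 Ma lies within 485.4–443.8 Ma: Ordovician.
1139 Ma lies within 1200–1000 Ma: Stenian.

662.3 million years apart; the first in the Ordovician, the second in the Stenian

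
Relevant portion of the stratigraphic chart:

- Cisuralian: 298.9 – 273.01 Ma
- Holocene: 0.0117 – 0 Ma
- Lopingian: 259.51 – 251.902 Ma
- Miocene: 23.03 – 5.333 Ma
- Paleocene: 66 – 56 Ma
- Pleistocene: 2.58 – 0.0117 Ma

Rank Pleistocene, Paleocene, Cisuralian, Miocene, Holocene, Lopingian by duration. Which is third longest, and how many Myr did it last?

Start − end for each: Pleistocene 2.58 − 0.0117 = 2.5683; Paleocene 66 − 56 = 10; Cisuralian 298.9 − 273.01 = 25.89; Miocene 23.03 − 5.333 = 17.697; Holocene 0.0117 − 0 = 0.0117; Lopingian 259.51 − 251.902 = 7.608.
Ranking these from longest: Cisuralian > Miocene > Paleocene > Lopingian > Pleistocene > Holocene.
Position 3 in that ranking is Paleocene, which lasted 10 Myr.

Paleocene, 10 million years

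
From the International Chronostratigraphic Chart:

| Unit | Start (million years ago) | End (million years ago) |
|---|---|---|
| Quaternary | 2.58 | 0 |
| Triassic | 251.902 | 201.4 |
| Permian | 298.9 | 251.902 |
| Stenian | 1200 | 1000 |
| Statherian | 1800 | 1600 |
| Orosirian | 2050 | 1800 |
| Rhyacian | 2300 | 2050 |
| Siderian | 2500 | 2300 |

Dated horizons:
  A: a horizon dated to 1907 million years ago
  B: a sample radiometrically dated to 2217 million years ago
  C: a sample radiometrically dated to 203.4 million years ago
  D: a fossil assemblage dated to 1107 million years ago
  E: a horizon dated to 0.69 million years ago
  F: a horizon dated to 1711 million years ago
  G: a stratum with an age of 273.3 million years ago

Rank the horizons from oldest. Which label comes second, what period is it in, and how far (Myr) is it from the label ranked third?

Sorted oldest-first by Ma: B (2217), A (1907), F (1711), D (1107), G (273.3), C (203.4), E (0.69).
The second oldest is A at 1907 Ma, which lies in 2050–1800 Ma: the Orosirian.
The third oldest is F at 1711 Ma; separation = |1907 − 1711| = 196 Myr.

A, in the Orosirian; 196 million years to F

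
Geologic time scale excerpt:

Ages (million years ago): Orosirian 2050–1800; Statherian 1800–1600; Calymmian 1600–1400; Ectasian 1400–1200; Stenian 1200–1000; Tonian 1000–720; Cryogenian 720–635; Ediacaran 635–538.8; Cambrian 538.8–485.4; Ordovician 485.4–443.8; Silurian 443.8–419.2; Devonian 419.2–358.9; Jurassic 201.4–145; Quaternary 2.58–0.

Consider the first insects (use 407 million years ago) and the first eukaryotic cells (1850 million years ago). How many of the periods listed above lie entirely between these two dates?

The older date is 1850 Ma and the younger is 407 Ma.
Periods with start < 1850 and end > 407 Ma: Statherian (1800–1600), Calymmian (1600–1400), Ectasian (1400–1200), Stenian (1200–1000), Tonian (1000–720), Cryogenian (720–635), Ediacaran (635–538.8), Cambrian (538.8–485.4), Ordovician (485.4–443.8), Silurian (443.8–419.2).
That is 10 complete periods.

10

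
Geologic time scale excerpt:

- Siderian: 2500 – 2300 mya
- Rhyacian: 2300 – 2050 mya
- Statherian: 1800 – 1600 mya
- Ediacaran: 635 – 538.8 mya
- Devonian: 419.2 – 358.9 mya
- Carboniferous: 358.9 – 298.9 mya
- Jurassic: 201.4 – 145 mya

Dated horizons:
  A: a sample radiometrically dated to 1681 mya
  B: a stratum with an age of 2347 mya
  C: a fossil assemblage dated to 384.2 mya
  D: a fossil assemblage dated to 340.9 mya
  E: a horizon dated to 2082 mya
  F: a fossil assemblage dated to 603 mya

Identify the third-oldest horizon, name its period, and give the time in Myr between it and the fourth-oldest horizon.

A, in the Statherian; 1078 million years to F

Larger Ma means older, so oldest first: B 2347 > E 2082 > A 1681 > F 603 > C 384.2 > D 340.9.
Counting 3 along gives A (1681 Ma); the excerpt puts that inside the Statherian, 1800–1600 Ma.
Next in line is F (603 Ma), and 1681 − 603 = 1078 Myr.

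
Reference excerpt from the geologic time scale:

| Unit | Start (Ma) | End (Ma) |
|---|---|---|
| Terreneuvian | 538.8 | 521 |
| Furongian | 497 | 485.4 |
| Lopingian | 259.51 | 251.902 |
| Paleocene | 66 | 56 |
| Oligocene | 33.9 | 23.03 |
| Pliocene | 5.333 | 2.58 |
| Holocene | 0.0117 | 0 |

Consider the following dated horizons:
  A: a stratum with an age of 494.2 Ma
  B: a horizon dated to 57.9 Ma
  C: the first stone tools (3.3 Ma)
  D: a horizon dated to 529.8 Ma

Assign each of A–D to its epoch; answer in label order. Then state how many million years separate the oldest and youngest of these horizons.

A: 494.2 Ma lies in 497–485.4 Ma, so Furongian.
B: 57.9 Ma lies in 66–56 Ma, so Paleocene.
C: 3.3 Ma lies in 5.333–2.58 Ma, so Pliocene.
D: 529.8 Ma lies in 538.8–521 Ma, so Terreneuvian.
Oldest = 529.8 Ma, youngest = 3.3 Ma → span 526.5 Myr.

A — Furongian; B — Paleocene; C — Pliocene; D — Terreneuvian; span 526.5 million years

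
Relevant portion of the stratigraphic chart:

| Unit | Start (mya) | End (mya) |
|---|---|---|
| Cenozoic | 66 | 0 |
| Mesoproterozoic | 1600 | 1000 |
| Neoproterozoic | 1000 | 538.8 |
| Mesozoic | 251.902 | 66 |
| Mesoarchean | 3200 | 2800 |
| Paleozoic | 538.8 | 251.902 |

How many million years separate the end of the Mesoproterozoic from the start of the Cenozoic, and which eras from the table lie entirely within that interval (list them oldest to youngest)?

The Mesoproterozoic closes at 1000 Ma and the Cenozoic opens at 66 Ma, so the interval is 1000 − 66 = 934 Myr.
An era fits inside if it starts at or after 1000 Ma and ends at or before 66 Ma; oldest first that gives Neoproterozoic, Paleozoic, Mesozoic.

934 million years; Neoproterozoic, Paleozoic, Mesozoic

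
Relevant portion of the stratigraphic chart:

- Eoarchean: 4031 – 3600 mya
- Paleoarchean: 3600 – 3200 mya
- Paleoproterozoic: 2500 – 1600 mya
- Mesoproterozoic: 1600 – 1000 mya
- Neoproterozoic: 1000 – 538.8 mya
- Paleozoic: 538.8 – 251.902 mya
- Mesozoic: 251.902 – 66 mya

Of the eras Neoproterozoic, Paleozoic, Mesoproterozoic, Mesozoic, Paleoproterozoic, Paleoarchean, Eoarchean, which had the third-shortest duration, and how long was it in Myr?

Durations: Neoproterozoic 461.2; Paleozoic 286.898; Mesoproterozoic 600; Mesozoic 185.902; Paleoproterozoic 900; Paleoarchean 400; Eoarchean 431 Myr.
Sorted shortest-first: Mesozoic (185.902), Paleozoic (286.898), Paleoarchean (400), Eoarchean (431), Neoproterozoic (461.2), Mesoproterozoic (600), Paleoproterozoic (900).
The third shortest is Paleoarchean at 400 Myr.

Paleoarchean, 400 million years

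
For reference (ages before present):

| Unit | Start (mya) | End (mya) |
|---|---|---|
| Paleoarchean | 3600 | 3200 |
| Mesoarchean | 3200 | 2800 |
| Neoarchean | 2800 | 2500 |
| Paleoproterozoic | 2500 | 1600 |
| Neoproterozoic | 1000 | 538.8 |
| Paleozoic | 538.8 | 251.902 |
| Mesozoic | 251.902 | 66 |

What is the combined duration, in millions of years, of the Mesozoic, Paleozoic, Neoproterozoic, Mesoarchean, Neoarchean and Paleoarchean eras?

2034 million years

Duration is start − end for each: (251.902 − 66) + (538.8 − 251.902) + (1000 − 538.8) + (3200 − 2800) + (2800 − 2500) + (3600 − 3200).
That is 185.902 + 286.898 + 461.2 + 400 + 300 + 400, which totals 2034 million years.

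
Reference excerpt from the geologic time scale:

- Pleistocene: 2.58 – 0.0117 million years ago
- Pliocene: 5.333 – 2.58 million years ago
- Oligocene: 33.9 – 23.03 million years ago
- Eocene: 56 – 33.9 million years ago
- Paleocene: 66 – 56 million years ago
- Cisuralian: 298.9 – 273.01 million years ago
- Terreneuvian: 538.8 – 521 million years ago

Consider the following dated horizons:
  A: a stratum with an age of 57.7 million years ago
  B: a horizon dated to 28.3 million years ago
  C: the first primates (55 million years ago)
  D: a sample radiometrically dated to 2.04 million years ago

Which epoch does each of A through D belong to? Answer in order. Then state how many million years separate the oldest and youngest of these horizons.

A — Paleocene; B — Oligocene; C — Eocene; D — Pleistocene; span 55.66 million years

A: 57.7 Ma lies in 66–56 Ma, so Paleocene.
B: 28.3 Ma lies in 33.9–23.03 Ma, so Oligocene.
C: 55 Ma lies in 56–33.9 Ma, so Eocene.
D: 2.04 Ma lies in 2.58–0.0117 Ma, so Pleistocene.
Oldest = 57.7 Ma, youngest = 2.04 Ma → span 55.66 Myr.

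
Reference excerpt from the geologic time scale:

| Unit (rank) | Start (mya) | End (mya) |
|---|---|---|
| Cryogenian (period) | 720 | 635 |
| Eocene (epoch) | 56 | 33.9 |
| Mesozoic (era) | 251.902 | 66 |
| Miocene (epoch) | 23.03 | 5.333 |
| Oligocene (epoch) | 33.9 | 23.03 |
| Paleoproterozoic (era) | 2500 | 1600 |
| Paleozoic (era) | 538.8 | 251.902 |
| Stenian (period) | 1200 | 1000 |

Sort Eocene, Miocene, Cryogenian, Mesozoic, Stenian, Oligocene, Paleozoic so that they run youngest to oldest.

Miocene, Oligocene, Eocene, Mesozoic, Paleozoic, Cryogenian, Stenian

The oldest of these is Stenian (starts 1200 Ma) and the youngest is Miocene (ends 5.333 Ma).
In between, by decreasing start age: Cryogenian (720), Paleozoic (538.8), Mesozoic (251.902), Eocene (56), Oligocene (33.9).
Listing youngest first means reversing that sequence.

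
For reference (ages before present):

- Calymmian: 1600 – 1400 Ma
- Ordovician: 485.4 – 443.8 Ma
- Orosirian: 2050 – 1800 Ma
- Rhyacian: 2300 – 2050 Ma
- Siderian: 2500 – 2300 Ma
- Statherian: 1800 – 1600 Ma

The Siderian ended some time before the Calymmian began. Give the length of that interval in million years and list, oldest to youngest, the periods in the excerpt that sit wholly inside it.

700 million years; Rhyacian, Orosirian, Statherian

End of Siderian = 2300 Ma; start of Calymmian = 1600 Ma.
Gap = 2300 − 1600 = 700 Myr.
Periods wholly inside 2300–1600 Ma: Rhyacian (2300–2050), Orosirian (2050–1800), Statherian (1800–1600).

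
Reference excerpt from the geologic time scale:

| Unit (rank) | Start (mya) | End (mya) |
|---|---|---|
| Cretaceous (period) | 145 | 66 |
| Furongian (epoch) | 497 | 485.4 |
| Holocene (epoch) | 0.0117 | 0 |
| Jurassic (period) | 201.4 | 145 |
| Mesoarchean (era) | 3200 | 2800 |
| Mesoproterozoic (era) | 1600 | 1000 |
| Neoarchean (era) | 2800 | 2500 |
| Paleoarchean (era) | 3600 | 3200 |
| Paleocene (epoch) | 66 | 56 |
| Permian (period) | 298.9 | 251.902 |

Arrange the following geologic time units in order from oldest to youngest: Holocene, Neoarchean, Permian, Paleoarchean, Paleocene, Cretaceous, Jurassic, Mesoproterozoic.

Paleoarchean, Neoarchean, Mesoproterozoic, Permian, Jurassic, Cretaceous, Paleocene, Holocene

The oldest of these is Paleoarchean (starts 3600 Ma) and the youngest is Holocene (ends 0 Ma).
In between, by decreasing start age: Neoarchean (2800), Mesoproterozoic (1600), Permian (298.9), Jurassic (201.4), Cretaceous (145), Paleocene (66).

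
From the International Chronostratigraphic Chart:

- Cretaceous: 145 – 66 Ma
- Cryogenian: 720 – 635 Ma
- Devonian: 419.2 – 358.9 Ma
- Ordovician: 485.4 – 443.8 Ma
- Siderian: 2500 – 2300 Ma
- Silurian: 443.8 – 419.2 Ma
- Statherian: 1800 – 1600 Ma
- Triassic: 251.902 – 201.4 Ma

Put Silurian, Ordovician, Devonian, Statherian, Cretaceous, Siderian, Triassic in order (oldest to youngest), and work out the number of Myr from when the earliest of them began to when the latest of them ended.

Start ages (Ma): Siderian 2500, Statherian 1800, Ordovician 485.4, Silurian 443.8, Devonian 419.2, Triassic 251.902, Cretaceous 145.
Ordered oldest to youngest: Siderian, Statherian, Ordovician, Silurian, Devonian, Triassic, Cretaceous.
Span = 2500 − 66 = 2434 Myr.

Siderian → Statherian → Ordovician → Silurian → Devonian → Triassic → Cretaceous; total span 2434 Myr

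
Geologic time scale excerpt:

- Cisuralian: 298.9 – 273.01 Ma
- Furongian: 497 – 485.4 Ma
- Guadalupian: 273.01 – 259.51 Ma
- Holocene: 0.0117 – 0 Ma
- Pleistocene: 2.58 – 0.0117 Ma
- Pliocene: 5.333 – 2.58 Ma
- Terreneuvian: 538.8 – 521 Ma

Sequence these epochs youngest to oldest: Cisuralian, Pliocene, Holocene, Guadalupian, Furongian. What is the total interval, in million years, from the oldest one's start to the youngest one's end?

Holocene → Pliocene → Guadalupian → Cisuralian → Furongian; total span 497 Myr

Start ages (Ma): Furongian 497, Cisuralian 298.9, Guadalupian 273.01, Pliocene 5.333, Holocene 0.0117.
Ordered youngest to oldest: Holocene, Pliocene, Guadalupian, Cisuralian, Furongian.
Span = 497 − 0 = 497 Myr.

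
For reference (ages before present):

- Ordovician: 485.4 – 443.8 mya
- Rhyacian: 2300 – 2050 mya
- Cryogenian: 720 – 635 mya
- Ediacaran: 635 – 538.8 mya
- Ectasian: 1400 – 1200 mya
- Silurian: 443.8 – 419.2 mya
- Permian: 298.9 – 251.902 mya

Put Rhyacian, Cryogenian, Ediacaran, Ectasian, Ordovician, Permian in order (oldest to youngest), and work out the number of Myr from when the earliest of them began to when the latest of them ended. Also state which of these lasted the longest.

From the excerpt: Rhyacian 2300–2050; Cryogenian 720–635; Ediacaran 635–538.8; Ectasian 1400–1200; Ordovician 485.4–443.8; Permian 298.9–251.902 (Ma).
Larger Ma is earlier, so the oldest is Rhyacian and the youngest is Permian; oldest to youngest: Rhyacian, Ectasian, Cryogenian, Ediacaran, Ordovician, Permian.
Oldest start 2300 minus youngest end 251.902 gives 2048.098 Myr overall.
Individual lengths (start − end): Rhyacian 250; Ectasian 200; Ediacaran 96.2; Permian 46.998; Ordovician 41.6; Cryogenian 85. The largest is Rhyacian at 250 Myr.

Rhyacian → Ectasian → Cryogenian → Ediacaran → Ordovician → Permian; total span 2048.098 Myr; longest is Rhyacian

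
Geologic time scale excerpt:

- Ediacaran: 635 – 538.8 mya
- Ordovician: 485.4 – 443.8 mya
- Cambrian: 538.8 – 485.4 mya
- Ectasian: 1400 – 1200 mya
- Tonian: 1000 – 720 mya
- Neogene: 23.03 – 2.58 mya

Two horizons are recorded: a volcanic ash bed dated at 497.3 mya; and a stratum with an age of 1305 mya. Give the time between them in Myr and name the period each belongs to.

Elapsed time: 1305 − 497.3 = 807.7 Myr.
497.3 Ma lies within 538.8–485.4 Ma: Cambrian.
1305 Ma lies within 1400–1200 Ma: Ectasian.

807.7 million years apart; the first in the Cambrian, the second in the Ectasian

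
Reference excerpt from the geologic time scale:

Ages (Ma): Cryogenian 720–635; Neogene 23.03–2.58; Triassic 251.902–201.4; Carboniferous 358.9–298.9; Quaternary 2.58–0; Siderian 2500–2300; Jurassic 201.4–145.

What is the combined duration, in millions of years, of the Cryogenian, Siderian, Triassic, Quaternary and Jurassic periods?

394.482 million years

Each duration: Cryogenian = 85; Siderian = 200; Triassic = 50.502; Quaternary = 2.58; Jurassic = 56.4.
Sum: 85 + 200 + 50.502 + 2.58 + 56.4 = 394.482 Myr.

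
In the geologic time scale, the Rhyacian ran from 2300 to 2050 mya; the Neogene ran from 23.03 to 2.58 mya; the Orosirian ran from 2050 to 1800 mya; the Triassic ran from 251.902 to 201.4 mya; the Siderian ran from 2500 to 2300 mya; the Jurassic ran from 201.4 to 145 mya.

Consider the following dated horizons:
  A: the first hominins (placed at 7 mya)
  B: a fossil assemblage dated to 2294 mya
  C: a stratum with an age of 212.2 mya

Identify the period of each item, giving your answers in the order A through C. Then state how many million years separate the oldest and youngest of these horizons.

Match each age against the start–end ranges in the excerpt: A = 7 Ma → Neogene (23.03–2.58); B = 2294 Ma → Rhyacian (2300–2050); C = 212.2 Ma → Triassic (251.902–201.4).
The largest age is 2294 Ma and the smallest is 7 Ma; their difference is 2287 Myr.

A — Neogene; B — Rhyacian; C — Triassic; span 2287 million years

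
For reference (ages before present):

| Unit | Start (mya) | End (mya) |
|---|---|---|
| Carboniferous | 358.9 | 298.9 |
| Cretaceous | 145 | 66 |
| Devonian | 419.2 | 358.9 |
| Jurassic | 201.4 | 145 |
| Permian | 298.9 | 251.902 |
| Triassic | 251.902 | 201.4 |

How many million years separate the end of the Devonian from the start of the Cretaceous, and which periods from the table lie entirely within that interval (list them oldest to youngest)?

213.9 million years; Carboniferous, Permian, Triassic, Jurassic

End of Devonian = 358.9 Ma; start of Cretaceous = 145 Ma.
Gap = 358.9 − 145 = 213.9 Myr.
Periods wholly inside 358.9–145 Ma: Carboniferous (358.9–298.9), Permian (298.9–251.902), Triassic (251.902–201.4), Jurassic (201.4–145).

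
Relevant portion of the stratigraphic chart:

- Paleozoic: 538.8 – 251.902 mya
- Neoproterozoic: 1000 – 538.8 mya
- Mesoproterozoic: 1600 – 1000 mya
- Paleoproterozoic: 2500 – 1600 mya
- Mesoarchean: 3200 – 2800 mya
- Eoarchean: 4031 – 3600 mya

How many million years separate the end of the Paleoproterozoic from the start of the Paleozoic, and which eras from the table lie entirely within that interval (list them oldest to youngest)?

End of Paleoproterozoic = 1600 Ma; start of Paleozoic = 538.8 Ma.
Gap = 1600 − 538.8 = 1061.2 Myr.
Eras wholly inside 1600–538.8 Ma: Mesoproterozoic (1600–1000), Neoproterozoic (1000–538.8).

1061.2 million years; Mesoproterozoic, Neoproterozoic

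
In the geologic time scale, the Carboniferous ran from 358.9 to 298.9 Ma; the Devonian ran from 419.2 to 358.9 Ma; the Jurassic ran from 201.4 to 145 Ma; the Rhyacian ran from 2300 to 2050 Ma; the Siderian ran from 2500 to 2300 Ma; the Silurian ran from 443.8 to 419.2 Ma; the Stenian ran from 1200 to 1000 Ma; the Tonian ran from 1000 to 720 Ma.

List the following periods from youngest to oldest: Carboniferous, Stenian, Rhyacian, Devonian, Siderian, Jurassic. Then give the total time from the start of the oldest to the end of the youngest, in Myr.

From the excerpt: Carboniferous 358.9–298.9; Stenian 1200–1000; Rhyacian 2300–2050; Devonian 419.2–358.9; Siderian 2500–2300; Jurassic 201.4–145 (Ma).
Larger Ma is earlier, so the oldest is Siderian and the youngest is Jurassic; youngest to oldest: Jurassic, Carboniferous, Devonian, Stenian, Rhyacian, Siderian.
Oldest start 2500 minus youngest end 145 gives 2355 Myr overall.

Jurassic, Carboniferous, Devonian, Stenian, Rhyacian, Siderian; total span 2355 Myr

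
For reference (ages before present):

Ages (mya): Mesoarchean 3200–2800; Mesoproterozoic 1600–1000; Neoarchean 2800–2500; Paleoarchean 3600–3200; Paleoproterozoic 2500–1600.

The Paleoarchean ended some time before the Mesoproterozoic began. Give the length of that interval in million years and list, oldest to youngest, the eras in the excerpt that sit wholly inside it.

1600 million years; Mesoarchean, Neoarchean, Paleoproterozoic

End of Paleoarchean = 3200 Ma; start of Mesoproterozoic = 1600 Ma.
Gap = 3200 − 1600 = 1600 Myr.
Eras wholly inside 3200–1600 Ma: Mesoarchean (3200–2800), Neoarchean (2800–2500), Paleoproterozoic (2500–1600).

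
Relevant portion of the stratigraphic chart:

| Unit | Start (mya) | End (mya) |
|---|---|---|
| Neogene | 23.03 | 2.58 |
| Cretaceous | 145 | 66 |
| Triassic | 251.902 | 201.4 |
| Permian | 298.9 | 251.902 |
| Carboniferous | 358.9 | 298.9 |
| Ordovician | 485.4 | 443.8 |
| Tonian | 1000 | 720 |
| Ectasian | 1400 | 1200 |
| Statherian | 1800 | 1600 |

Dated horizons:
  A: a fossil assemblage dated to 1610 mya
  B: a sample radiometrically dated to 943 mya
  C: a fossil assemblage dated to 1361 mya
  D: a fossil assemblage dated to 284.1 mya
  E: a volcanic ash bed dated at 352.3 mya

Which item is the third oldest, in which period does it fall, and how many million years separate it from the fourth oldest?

B, in the Tonian; 590.7 million years to E

Sorted oldest-first by Ma: A (1610), C (1361), B (943), E (352.3), D (284.1).
The third oldest is B at 943 Ma, which lies in 1000–720 Ma: the Tonian.
The fourth oldest is E at 352.3 Ma; separation = |943 − 352.3| = 590.7 Myr.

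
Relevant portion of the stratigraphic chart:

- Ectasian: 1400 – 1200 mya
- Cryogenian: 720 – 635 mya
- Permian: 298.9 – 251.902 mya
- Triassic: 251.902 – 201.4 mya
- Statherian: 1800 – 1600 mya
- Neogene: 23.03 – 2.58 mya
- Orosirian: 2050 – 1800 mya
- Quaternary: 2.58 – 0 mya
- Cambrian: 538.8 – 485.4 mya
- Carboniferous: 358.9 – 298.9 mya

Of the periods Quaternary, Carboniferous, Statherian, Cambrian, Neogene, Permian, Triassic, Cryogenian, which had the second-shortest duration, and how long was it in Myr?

Neogene, 20.45 million years

Start − end for each: Quaternary 2.58 − 0 = 2.58; Carboniferous 358.9 − 298.9 = 60; Statherian 1800 − 1600 = 200; Cambrian 538.8 − 485.4 = 53.4; Neogene 23.03 − 2.58 = 20.45; Permian 298.9 − 251.902 = 46.998; Triassic 251.902 − 201.4 = 50.502; Cryogenian 720 − 635 = 85.
Ranking these from shortest: Quaternary < Neogene < Permian < Triassic < Cambrian < Carboniferous < Cryogenian < Statherian.
Position 2 in that ranking is Neogene, which lasted 20.45 Myr.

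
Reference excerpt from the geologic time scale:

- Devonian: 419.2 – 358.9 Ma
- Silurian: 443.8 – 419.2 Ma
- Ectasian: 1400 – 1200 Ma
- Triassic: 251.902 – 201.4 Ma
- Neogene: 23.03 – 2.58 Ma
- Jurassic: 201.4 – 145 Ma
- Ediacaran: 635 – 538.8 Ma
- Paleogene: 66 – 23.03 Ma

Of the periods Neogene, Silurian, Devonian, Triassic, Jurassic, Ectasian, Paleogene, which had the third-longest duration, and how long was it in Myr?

Jurassic, 56.4 million years

Start − end for each: Neogene 23.03 − 2.58 = 20.45; Silurian 443.8 − 419.2 = 24.6; Devonian 419.2 − 358.9 = 60.3; Triassic 251.902 − 201.4 = 50.502; Jurassic 201.4 − 145 = 56.4; Ectasian 1400 − 1200 = 200; Paleogene 66 − 23.03 = 42.97.
Ranking these from longest: Ectasian > Devonian > Jurassic > Triassic > Paleogene > Silurian > Neogene.
Position 3 in that ranking is Jurassic, which lasted 56.4 Myr.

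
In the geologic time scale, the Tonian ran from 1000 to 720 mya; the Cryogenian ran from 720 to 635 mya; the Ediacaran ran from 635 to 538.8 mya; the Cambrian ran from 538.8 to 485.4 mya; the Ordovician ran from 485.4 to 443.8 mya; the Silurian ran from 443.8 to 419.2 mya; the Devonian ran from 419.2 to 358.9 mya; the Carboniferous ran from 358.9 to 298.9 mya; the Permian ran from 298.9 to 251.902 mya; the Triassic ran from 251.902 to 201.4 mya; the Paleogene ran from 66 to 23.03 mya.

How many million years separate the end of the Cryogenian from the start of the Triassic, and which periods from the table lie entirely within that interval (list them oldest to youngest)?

End of Cryogenian = 635 Ma; start of Triassic = 251.902 Ma.
Gap = 635 − 251.902 = 383.098 Myr.
Periods wholly inside 635–251.902 Ma: Ediacaran (635–538.8), Cambrian (538.8–485.4), Ordovician (485.4–443.8), Silurian (443.8–419.2), Devonian (419.2–358.9), Carboniferous (358.9–298.9), Permian (298.9–251.902).

383.098 million years; Ediacaran, Cambrian, Ordovician, Silurian, Devonian, Carboniferous, Permian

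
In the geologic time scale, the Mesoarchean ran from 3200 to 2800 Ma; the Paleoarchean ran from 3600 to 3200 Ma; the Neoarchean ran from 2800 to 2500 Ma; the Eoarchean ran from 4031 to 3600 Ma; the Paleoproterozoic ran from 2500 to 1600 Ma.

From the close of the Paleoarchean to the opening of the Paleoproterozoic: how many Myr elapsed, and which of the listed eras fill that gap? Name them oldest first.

700 million years; Mesoarchean, Neoarchean

The Paleoarchean closes at 3200 Ma and the Paleoproterozoic opens at 2500 Ma, so the interval is 3200 − 2500 = 700 Myr.
An era fits inside if it starts at or after 3200 Ma and ends at or before 2500 Ma; oldest first that gives Mesoarchean, Neoarchean.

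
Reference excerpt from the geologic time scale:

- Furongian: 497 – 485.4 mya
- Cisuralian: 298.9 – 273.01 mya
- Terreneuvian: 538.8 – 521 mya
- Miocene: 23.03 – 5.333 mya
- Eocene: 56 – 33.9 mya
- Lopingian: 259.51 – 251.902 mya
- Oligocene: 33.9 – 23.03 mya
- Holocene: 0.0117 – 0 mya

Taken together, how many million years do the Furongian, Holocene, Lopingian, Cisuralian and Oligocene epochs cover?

Each duration: Furongian = 11.6; Holocene = 0.0117; Lopingian = 7.608; Cisuralian = 25.89; Oligocene = 10.87.
Sum: 11.6 + 0.0117 + 7.608 + 25.89 + 10.87 = 55.9797 Myr.

55.9797 million years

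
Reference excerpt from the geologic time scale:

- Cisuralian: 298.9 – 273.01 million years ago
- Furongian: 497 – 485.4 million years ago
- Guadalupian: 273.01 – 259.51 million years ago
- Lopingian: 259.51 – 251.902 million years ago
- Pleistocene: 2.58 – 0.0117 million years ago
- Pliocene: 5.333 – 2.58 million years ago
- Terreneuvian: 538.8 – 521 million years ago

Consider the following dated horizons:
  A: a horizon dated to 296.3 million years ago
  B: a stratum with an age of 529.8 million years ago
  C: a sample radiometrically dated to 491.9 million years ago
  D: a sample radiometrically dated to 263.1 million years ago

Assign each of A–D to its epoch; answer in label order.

A — Cisuralian; B — Terreneuvian; C — Furongian; D — Guadalupian

Match each age against the start–end ranges in the excerpt: A = 296.3 Ma → Cisuralian (298.9–273.01); B = 529.8 Ma → Terreneuvian (538.8–521); C = 491.9 Ma → Furongian (497–485.4); D = 263.1 Ma → Guadalupian (273.01–259.51).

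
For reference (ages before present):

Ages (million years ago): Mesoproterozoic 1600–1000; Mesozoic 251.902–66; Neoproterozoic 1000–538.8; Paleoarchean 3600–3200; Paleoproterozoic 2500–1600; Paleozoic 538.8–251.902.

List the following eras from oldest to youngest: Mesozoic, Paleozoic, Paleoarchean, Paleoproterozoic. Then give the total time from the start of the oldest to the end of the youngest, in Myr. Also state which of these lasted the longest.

Paleoarchean, Paleoproterozoic, Paleozoic, Mesozoic; total span 3534 Myr; longest is Paleoproterozoic

From the excerpt: Mesozoic 251.902–66; Paleozoic 538.8–251.902; Paleoarchean 3600–3200; Paleoproterozoic 2500–1600 (Ma).
Larger Ma is earlier, so the oldest is Paleoarchean and the youngest is Mesozoic; oldest to youngest: Paleoarchean, Paleoproterozoic, Paleozoic, Mesozoic.
Oldest start 3600 minus youngest end 66 gives 3534 Myr overall.
Individual lengths (start − end): Paleoproterozoic 900; Mesozoic 185.902; Paleozoic 286.898; Paleoarchean 400. The largest is Paleoproterozoic at 900 Myr.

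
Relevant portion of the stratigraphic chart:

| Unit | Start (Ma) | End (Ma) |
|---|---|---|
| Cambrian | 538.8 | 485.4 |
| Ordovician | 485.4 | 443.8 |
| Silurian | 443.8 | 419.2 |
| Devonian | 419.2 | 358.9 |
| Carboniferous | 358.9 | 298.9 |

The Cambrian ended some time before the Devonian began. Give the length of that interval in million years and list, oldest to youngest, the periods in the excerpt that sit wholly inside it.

66.2 million years; Ordovician, Silurian

The Cambrian closes at 485.4 Ma and the Devonian opens at 419.2 Ma, so the interval is 485.4 − 419.2 = 66.2 Myr.
A period fits inside if it starts at or after 485.4 Ma and ends at or before 419.2 Ma; oldest first that gives Ordovician, Silurian.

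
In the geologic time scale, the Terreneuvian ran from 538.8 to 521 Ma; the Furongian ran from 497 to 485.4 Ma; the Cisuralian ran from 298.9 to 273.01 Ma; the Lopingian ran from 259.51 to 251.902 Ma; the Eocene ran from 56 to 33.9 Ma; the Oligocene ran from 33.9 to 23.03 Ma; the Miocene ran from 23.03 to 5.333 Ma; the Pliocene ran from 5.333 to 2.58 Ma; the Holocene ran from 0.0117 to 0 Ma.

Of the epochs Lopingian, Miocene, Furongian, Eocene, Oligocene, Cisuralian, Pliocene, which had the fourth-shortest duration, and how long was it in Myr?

Furongian, 11.6 million years

Durations: Lopingian 7.608; Miocene 17.697; Furongian 11.6; Eocene 22.1; Oligocene 10.87; Cisuralian 25.89; Pliocene 2.753 Myr.
Sorted shortest-first: Pliocene (2.753), Lopingian (7.608), Oligocene (10.87), Furongian (11.6), Miocene (17.697), Eocene (22.1), Cisuralian (25.89).
The fourth shortest is Furongian at 11.6 Myr.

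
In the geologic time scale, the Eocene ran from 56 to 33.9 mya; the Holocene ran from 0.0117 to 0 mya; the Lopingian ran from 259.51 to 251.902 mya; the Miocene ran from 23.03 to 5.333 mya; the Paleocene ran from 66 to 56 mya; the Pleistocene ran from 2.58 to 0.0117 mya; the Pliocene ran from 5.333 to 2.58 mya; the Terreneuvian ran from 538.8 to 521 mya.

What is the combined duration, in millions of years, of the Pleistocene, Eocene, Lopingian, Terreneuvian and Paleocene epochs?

Each duration: Pleistocene = 2.5683; Eocene = 22.1; Lopingian = 7.608; Terreneuvian = 17.8; Paleocene = 10.
Sum: 2.5683 + 22.1 + 7.608 + 17.8 + 10 = 60.0763 Myr.

60.0763 million years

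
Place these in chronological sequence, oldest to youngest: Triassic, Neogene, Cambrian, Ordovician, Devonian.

Cambrian, then Ordovician, then Devonian, then Triassic, then Neogene

Group by era (each group listed oldest first) — Paleozoic: Cambrian, Ordovician, Devonian; Mesozoic: Triassic; Cenozoic: Neogene. The eras run Paleozoic → Mesozoic → Cenozoic. Concatenating the groups in that era order gives oldest to youngest directly.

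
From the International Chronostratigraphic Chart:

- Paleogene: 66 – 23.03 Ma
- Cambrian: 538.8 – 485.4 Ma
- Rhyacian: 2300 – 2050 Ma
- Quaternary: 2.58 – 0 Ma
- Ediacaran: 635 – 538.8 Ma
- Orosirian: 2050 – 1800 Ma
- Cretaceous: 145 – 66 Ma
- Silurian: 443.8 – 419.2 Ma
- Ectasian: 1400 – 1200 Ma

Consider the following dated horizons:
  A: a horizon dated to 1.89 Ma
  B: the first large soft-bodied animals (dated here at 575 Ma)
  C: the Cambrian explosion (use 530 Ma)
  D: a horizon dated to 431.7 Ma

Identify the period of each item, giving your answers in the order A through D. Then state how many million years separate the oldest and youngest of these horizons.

A — Quaternary; B — Ediacaran; C — Cambrian; D — Silurian; span 573.11 million years

A: 1.89 Ma lies in 2.58–0 Ma, so Quaternary.
B: 575 Ma lies in 635–538.8 Ma, so Ediacaran.
C: 530 Ma lies in 538.8–485.4 Ma, so Cambrian.
D: 431.7 Ma lies in 443.8–419.2 Ma, so Silurian.
Oldest = 575 Ma, youngest = 1.89 Ma → span 573.11 Myr.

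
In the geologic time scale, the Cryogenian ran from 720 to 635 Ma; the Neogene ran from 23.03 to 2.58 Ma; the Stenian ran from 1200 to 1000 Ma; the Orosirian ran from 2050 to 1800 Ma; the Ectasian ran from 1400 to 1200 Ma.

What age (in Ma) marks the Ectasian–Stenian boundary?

The Ectasian ends and the Stenian begins at 1200 Ma.

1200 Ma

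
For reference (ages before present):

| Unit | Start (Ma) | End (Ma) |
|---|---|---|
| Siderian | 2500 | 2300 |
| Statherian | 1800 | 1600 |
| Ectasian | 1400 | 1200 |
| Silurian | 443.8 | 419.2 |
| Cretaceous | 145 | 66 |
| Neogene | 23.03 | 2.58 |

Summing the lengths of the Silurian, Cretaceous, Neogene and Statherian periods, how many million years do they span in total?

324.05 million years

Each duration: Silurian = 24.6; Cretaceous = 79; Neogene = 20.45; Statherian = 200.
Sum: 24.6 + 79 + 20.45 + 200 = 324.05 Myr.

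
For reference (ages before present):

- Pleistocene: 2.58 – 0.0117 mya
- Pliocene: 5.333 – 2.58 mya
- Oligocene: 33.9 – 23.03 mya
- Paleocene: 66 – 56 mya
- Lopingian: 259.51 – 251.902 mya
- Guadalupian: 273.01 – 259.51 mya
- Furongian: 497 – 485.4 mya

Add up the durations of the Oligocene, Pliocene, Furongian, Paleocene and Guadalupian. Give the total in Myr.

48.723 million years

Each duration: Oligocene = 10.87; Pliocene = 2.753; Furongian = 11.6; Paleocene = 10; Guadalupian = 13.5.
Sum: 10.87 + 2.753 + 11.6 + 10 + 13.5 = 48.723 Myr.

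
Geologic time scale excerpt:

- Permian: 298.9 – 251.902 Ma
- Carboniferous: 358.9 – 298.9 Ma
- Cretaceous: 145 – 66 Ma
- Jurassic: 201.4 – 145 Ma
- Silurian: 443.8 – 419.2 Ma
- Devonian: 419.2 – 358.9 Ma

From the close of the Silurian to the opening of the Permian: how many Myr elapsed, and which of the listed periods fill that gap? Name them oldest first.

End of Silurian = 419.2 Ma; start of Permian = 298.9 Ma.
Gap = 419.2 − 298.9 = 120.3 Myr.
Periods wholly inside 419.2–298.9 Ma: Devonian (419.2–358.9), Carboniferous (358.9–298.9).

120.3 million years; Devonian, Carboniferous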